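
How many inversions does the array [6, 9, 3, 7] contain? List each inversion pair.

Finding inversions in [6, 9, 3, 7]:

(0, 2): arr[0]=6 > arr[2]=3
(1, 2): arr[1]=9 > arr[2]=3
(1, 3): arr[1]=9 > arr[3]=7

Total inversions: 3

The array has 3 inversion(s): (0,2), (1,2), (1,3). Each pair (i,j) satisfies i < j and arr[i] > arr[j].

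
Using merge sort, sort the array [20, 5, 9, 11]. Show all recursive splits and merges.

Merge sort trace:

Split: [20, 5, 9, 11] -> [20, 5] and [9, 11]
  Split: [20, 5] -> [20] and [5]
  Merge: [20] + [5] -> [5, 20]
  Split: [9, 11] -> [9] and [11]
  Merge: [9] + [11] -> [9, 11]
Merge: [5, 20] + [9, 11] -> [5, 9, 11, 20]

Final sorted array: [5, 9, 11, 20]

The merge sort proceeds by recursively splitting the array and merging sorted halves.
After all merges, the sorted array is [5, 9, 11, 20].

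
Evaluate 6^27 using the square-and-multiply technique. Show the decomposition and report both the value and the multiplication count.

Computing 6^27 by squaring (build up from 6^1; each line after the first costs one multiplication):

6^1 = 6
6^2 = (6^1)^2 = 6^2 = 36
6^3 = 6 * 6^2 = 6 * 36 = 216
6^6 = (6^3)^2 = 216^2 = 46656
6^12 = (6^6)^2 = 46656^2 = 2176782336
6^13 = 6 * 6^12 = 6 * 2176782336 = 13060694016
6^26 = (6^13)^2 = 13060694016^2 = 170581728179578208256
6^27 = 6 * 6^26 = 6 * 170581728179578208256 = 1023490369077469249536

Result: 1023490369077469249536
Multiplications needed: 7 (7 lines after 6^1)

6^27 = 1023490369077469249536. Using exponentiation by squaring, this requires 7 multiplications. The key idea: if the exponent is even, square the half-power; if odd, multiply by the base once.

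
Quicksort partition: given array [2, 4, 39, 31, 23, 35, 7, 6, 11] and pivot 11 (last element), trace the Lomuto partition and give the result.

Lomuto partition with pivot = 11:

Initial array: [2, 4, 39, 31, 23, 35, 7, 6, 11]

arr[0]=2 <= 11: swap with position 0, array becomes [2, 4, 39, 31, 23, 35, 7, 6, 11]
arr[1]=4 <= 11: swap with position 1, array becomes [2, 4, 39, 31, 23, 35, 7, 6, 11]
arr[2]=39 > 11: no swap
arr[3]=31 > 11: no swap
arr[4]=23 > 11: no swap
arr[5]=35 > 11: no swap
arr[6]=7 <= 11: swap with position 2, array becomes [2, 4, 7, 31, 23, 35, 39, 6, 11]
arr[7]=6 <= 11: swap with position 3, array becomes [2, 4, 7, 6, 23, 35, 39, 31, 11]

Place pivot at position 4: [2, 4, 7, 6, 11, 35, 39, 31, 23]
Pivot position: 4

After partitioning with pivot 11, the array becomes [2, 4, 7, 6, 11, 35, 39, 31, 23]. The pivot is placed at index 4. All elements to the left of the pivot are <= 11, and all elements to the right are > 11.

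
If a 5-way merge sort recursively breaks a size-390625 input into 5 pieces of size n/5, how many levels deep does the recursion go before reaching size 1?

For divide and conquer with division factor 5:

Problem sizes at each level:
Level 0: 390625
Level 1: 78125
Level 2: 15625
Level 3: 3125
Level 4: 625
Level 5: 125
Level 6: 25
Level 7: 5
Level 8: 1

The root is level 0 and the size-1 base case is level 8 (the tree spans levels 0 through 8, i.e. 9 levels counting the root), so the depth is the number of divisions: log_5(390625) = 8

The recursion tree depth is log_5(390625) = 8. At each level, the problem size is divided by 5, so it takes 8 divisions to reduce to a base case of size 1. The algorithm makes 5 recursive calls at each level.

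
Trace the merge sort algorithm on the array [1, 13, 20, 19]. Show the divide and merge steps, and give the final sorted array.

Merge sort trace:

Split: [1, 13, 20, 19] -> [1, 13] and [20, 19]
  Split: [1, 13] -> [1] and [13]
  Merge: [1] + [13] -> [1, 13]
  Split: [20, 19] -> [20] and [19]
  Merge: [20] + [19] -> [19, 20]
Merge: [1, 13] + [19, 20] -> [1, 13, 19, 20]

Final sorted array: [1, 13, 19, 20]

The merge sort proceeds by recursively splitting the array and merging sorted halves.
After all merges, the sorted array is [1, 13, 19, 20].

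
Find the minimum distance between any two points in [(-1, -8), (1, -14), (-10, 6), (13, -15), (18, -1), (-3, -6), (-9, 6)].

Computing all pairwise distances among 7 points:

d((-1, -8), (1, -14)) = 6.3246
d((-1, -8), (-10, 6)) = 16.6433
d((-1, -8), (13, -15)) = 15.6525
d((-1, -8), (18, -1)) = 20.2485
d((-1, -8), (-3, -6)) = 2.8284
d((-1, -8), (-9, 6)) = 16.1245
d((1, -14), (-10, 6)) = 22.8254
d((1, -14), (13, -15)) = 12.0416
d((1, -14), (18, -1)) = 21.4009
d((1, -14), (-3, -6)) = 8.9443
d((1, -14), (-9, 6)) = 22.3607
d((-10, 6), (13, -15)) = 31.1448
d((-10, 6), (18, -1)) = 28.8617
d((-10, 6), (-3, -6)) = 13.8924
d((-10, 6), (-9, 6)) = 1.0 <-- minimum
d((13, -15), (18, -1)) = 14.8661
d((13, -15), (-3, -6)) = 18.3576
d((13, -15), (-9, 6)) = 30.4138
d((18, -1), (-3, -6)) = 21.587
d((18, -1), (-9, 6)) = 27.8927
d((-3, -6), (-9, 6)) = 13.4164

Closest pair: (-10, 6) and (-9, 6) with distance 1.0

The closest pair is (-10, 6) and (-9, 6) with Euclidean distance 1.0. For 7 points, brute-force pairwise comparison is shown above. For large n, the divide-and-conquer algorithm (sort by x, recurse on halves, check the dividing strip) achieves O(n log n).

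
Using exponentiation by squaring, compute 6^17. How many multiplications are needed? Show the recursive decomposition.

Computing 6^17 by squaring (build up from 6^1; each line after the first costs one multiplication):

6^1 = 6
6^2 = (6^1)^2 = 6^2 = 36
6^4 = (6^2)^2 = 36^2 = 1296
6^8 = (6^4)^2 = 1296^2 = 1679616
6^16 = (6^8)^2 = 1679616^2 = 2821109907456
6^17 = 6 * 6^16 = 6 * 2821109907456 = 16926659444736

Result: 16926659444736
Multiplications needed: 5 (5 lines after 6^1)

6^17 = 16926659444736. Using exponentiation by squaring, this requires 5 multiplications. The key idea: if the exponent is even, square the half-power; if odd, multiply by the base once.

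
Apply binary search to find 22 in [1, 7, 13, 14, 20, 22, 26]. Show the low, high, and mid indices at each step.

Binary search for 22 in [1, 7, 13, 14, 20, 22, 26]:

lo=0, hi=6, mid=3, arr[mid]=14 -> 14 < 22, search right half
lo=4, hi=6, mid=5, arr[mid]=22 -> Found target at index 5!

Binary search finds 22 at index 5 after 2 comparisons. The search repeatedly halves the search space by comparing with the middle element.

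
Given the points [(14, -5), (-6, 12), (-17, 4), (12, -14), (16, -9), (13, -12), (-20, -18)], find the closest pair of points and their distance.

Computing all pairwise distances among 7 points:

d((14, -5), (-6, 12)) = 26.2488
d((14, -5), (-17, 4)) = 32.28
d((14, -5), (12, -14)) = 9.2195
d((14, -5), (16, -9)) = 4.4721
d((14, -5), (13, -12)) = 7.0711
d((14, -5), (-20, -18)) = 36.4005
d((-6, 12), (-17, 4)) = 13.6015
d((-6, 12), (12, -14)) = 31.6228
d((-6, 12), (16, -9)) = 30.4138
d((-6, 12), (13, -12)) = 30.6105
d((-6, 12), (-20, -18)) = 33.1059
d((-17, 4), (12, -14)) = 34.1321
d((-17, 4), (16, -9)) = 35.4683
d((-17, 4), (13, -12)) = 34.0
d((-17, 4), (-20, -18)) = 22.2036
d((12, -14), (16, -9)) = 6.4031
d((12, -14), (13, -12)) = 2.2361 <-- minimum
d((12, -14), (-20, -18)) = 32.249
d((16, -9), (13, -12)) = 4.2426
d((16, -9), (-20, -18)) = 37.108
d((13, -12), (-20, -18)) = 33.541

Closest pair: (12, -14) and (13, -12) with distance 2.2361

The closest pair is (12, -14) and (13, -12) with Euclidean distance 2.2361. For 7 points, brute-force pairwise comparison is shown above. For large n, the divide-and-conquer algorithm (sort by x, recurse on halves, check the dividing strip) achieves O(n log n).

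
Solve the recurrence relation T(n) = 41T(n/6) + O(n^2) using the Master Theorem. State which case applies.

Master Theorem for T(n) = 41T(n/6) + O(n^2):

a = 41, b = 6, c = 2
log_b(a) = log_6(41) = 2.0726

Case 1: c = 2 < log_6(41) = 2.0726
T(n) = O(n^(log_6 41))

For T(n) = 41T(n/6) + O(n^2): log_6(41) = 2.0726. This is Case 1 of the Master Theorem (c < log_b(a), work dominated by leaves), giving O(n^(log_6 41)).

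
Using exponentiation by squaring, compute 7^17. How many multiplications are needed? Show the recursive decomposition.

Computing 7^17 by squaring (build up from 7^1; each line after the first costs one multiplication):

7^1 = 7
7^2 = (7^1)^2 = 7^2 = 49
7^4 = (7^2)^2 = 49^2 = 2401
7^8 = (7^4)^2 = 2401^2 = 5764801
7^16 = (7^8)^2 = 5764801^2 = 33232930569601
7^17 = 7 * 7^16 = 7 * 33232930569601 = 232630513987207

Result: 232630513987207
Multiplications needed: 5 (5 lines after 7^1)

7^17 = 232630513987207. Using exponentiation by squaring, this requires 5 multiplications. The key idea: if the exponent is even, square the half-power; if odd, multiply by the base once.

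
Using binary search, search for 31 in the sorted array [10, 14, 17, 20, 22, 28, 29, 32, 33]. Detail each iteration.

Binary search for 31 in [10, 14, 17, 20, 22, 28, 29, 32, 33]:

lo=0, hi=8, mid=4, arr[mid]=22 -> 22 < 31, search right half
lo=5, hi=8, mid=6, arr[mid]=29 -> 29 < 31, search right half
lo=7, hi=8, mid=7, arr[mid]=32 -> 32 > 31, search left half
lo=7 > hi=6, target 31 not found

Binary search determines that 31 is not in the array after 3 comparisons. The search space was exhausted without finding the target.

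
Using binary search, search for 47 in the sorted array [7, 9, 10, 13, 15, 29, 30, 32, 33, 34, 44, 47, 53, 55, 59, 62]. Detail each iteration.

Binary search for 47 in [7, 9, 10, 13, 15, 29, 30, 32, 33, 34, 44, 47, 53, 55, 59, 62]:

lo=0, hi=15, mid=7, arr[mid]=32 -> 32 < 47, search right half
lo=8, hi=15, mid=11, arr[mid]=47 -> Found target at index 11!

Binary search finds 47 at index 11 after 2 comparisons. The search repeatedly halves the search space by comparing with the middle element.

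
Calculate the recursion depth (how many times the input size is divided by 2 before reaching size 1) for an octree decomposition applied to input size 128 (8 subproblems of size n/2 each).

For divide and conquer with division factor 2:

Problem sizes at each level:
Level 0: 128
Level 1: 64
Level 2: 32
Level 3: 16
Level 4: 8
Level 5: 4
Level 6: 2
Level 7: 1

The root is level 0 and the size-1 base case is level 7 (the tree spans levels 0 through 7, i.e. 8 levels counting the root), so the depth is the number of divisions: log_2(128) = 7

The recursion tree depth is log_2(128) = 7. At each level, the problem size is divided by 2, so it takes 7 divisions to reduce to a base case of size 1. The algorithm makes 8 recursive calls at each level.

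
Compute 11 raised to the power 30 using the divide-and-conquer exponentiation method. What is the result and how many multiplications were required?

Computing 11^30 by squaring (build up from 11^1; each line after the first costs one multiplication):

11^1 = 11
11^2 = (11^1)^2 = 11^2 = 121
11^3 = 11 * 11^2 = 11 * 121 = 1331
11^6 = (11^3)^2 = 1331^2 = 1771561
11^7 = 11 * 11^6 = 11 * 1771561 = 19487171
11^14 = (11^7)^2 = 19487171^2 = 379749833583241
11^15 = 11 * 11^14 = 11 * 379749833583241 = 4177248169415651
11^30 = (11^15)^2 = 4177248169415651^2 = 17449402268886407318558803753801

Result: 17449402268886407318558803753801
Multiplications needed: 7 (7 lines after 11^1)

11^30 = 17449402268886407318558803753801. Using exponentiation by squaring, this requires 7 multiplications. The key idea: if the exponent is even, square the half-power; if odd, multiply by the base once.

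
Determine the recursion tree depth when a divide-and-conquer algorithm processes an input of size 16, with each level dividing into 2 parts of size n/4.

For divide and conquer with division factor 4:

Problem sizes at each level:
Level 0: 16
Level 1: 4
Level 2: 1

The root is level 0 and the size-1 base case is level 2 (the tree spans levels 0 through 2, i.e. 3 levels counting the root), so the depth is the number of divisions: log_4(16) = 2

The recursion tree depth is log_4(16) = 2. At each level, the problem size is divided by 4, so it takes 2 divisions to reduce to a base case of size 1. The algorithm makes 2 recursive calls at each level.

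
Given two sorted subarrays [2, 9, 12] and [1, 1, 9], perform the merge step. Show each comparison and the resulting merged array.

Merging process:

Compare 2 vs 1: take 1 from right. Merged: [1]
Compare 2 vs 1: take 1 from right. Merged: [1, 1]
Compare 2 vs 9: take 2 from left. Merged: [1, 1, 2]
Compare 9 vs 9: take 9 from left. Merged: [1, 1, 2, 9]
Compare 12 vs 9: take 9 from right. Merged: [1, 1, 2, 9, 9]
Append remaining from left: [12]. Merged: [1, 1, 2, 9, 9, 12]

Final merged array: [1, 1, 2, 9, 9, 12]
Total comparisons: 5

The merged array is [1, 1, 2, 9, 9, 12], requiring 5 comparisons. The merge step runs in O(n) time where n is the total number of elements.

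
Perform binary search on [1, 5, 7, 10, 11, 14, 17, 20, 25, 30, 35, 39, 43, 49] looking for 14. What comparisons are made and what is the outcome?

Binary search for 14 in [1, 5, 7, 10, 11, 14, 17, 20, 25, 30, 35, 39, 43, 49]:

lo=0, hi=13, mid=6, arr[mid]=17 -> 17 > 14, search left half
lo=0, hi=5, mid=2, arr[mid]=7 -> 7 < 14, search right half
lo=3, hi=5, mid=4, arr[mid]=11 -> 11 < 14, search right half
lo=5, hi=5, mid=5, arr[mid]=14 -> Found target at index 5!

Binary search finds 14 at index 5 after 4 comparisons. The search repeatedly halves the search space by comparing with the middle element.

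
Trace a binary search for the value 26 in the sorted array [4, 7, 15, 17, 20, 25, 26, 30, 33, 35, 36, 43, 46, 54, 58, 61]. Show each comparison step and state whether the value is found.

Binary search for 26 in [4, 7, 15, 17, 20, 25, 26, 30, 33, 35, 36, 43, 46, 54, 58, 61]:

lo=0, hi=15, mid=7, arr[mid]=30 -> 30 > 26, search left half
lo=0, hi=6, mid=3, arr[mid]=17 -> 17 < 26, search right half
lo=4, hi=6, mid=5, arr[mid]=25 -> 25 < 26, search right half
lo=6, hi=6, mid=6, arr[mid]=26 -> Found target at index 6!

Binary search finds 26 at index 6 after 4 comparisons. The search repeatedly halves the search space by comparing with the middle element.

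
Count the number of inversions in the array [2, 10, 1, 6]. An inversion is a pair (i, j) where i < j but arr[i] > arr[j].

Finding inversions in [2, 10, 1, 6]:

(0, 2): arr[0]=2 > arr[2]=1
(1, 2): arr[1]=10 > arr[2]=1
(1, 3): arr[1]=10 > arr[3]=6

Total inversions: 3

The array has 3 inversion(s): (0,2), (1,2), (1,3). Each pair (i,j) satisfies i < j and arr[i] > arr[j].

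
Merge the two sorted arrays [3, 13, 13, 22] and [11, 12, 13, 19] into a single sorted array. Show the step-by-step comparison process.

Merging process:

Compare 3 vs 11: take 3 from left. Merged: [3]
Compare 13 vs 11: take 11 from right. Merged: [3, 11]
Compare 13 vs 12: take 12 from right. Merged: [3, 11, 12]
Compare 13 vs 13: take 13 from left. Merged: [3, 11, 12, 13]
Compare 13 vs 13: take 13 from left. Merged: [3, 11, 12, 13, 13]
Compare 22 vs 13: take 13 from right. Merged: [3, 11, 12, 13, 13, 13]
Compare 22 vs 19: take 19 from right. Merged: [3, 11, 12, 13, 13, 13, 19]
Append remaining from left: [22]. Merged: [3, 11, 12, 13, 13, 13, 19, 22]

Final merged array: [3, 11, 12, 13, 13, 13, 19, 22]
Total comparisons: 7

The merged array is [3, 11, 12, 13, 13, 13, 19, 22], requiring 7 comparisons. The merge step runs in O(n) time where n is the total number of elements.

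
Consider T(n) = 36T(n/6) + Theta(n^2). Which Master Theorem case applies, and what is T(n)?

Master Theorem for T(n) = 36T(n/6) + O(n^2):

a = 36, b = 6, c = 2
log_b(a) = log_6(36) = 2.0000

Case 2: c = 2 = log_6(36) = 2.0000
T(n) = O(n^2 log n) = O(n^2 log n)

For T(n) = 36T(n/6) + O(n^2): log_6(36) = 2.0000. This is Case 2 of the Master Theorem (c = log_b(a), equal work at all levels), giving O(n^2 log n).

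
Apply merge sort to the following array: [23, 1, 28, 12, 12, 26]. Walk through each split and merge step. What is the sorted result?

Merge sort trace:

Split: [23, 1, 28, 12, 12, 26] -> [23, 1, 28] and [12, 12, 26]
  Split: [23, 1, 28] -> [23] and [1, 28]
    Split: [1, 28] -> [1] and [28]
    Merge: [1] + [28] -> [1, 28]
  Merge: [23] + [1, 28] -> [1, 23, 28]
  Split: [12, 12, 26] -> [12] and [12, 26]
    Split: [12, 26] -> [12] and [26]
    Merge: [12] + [26] -> [12, 26]
  Merge: [12] + [12, 26] -> [12, 12, 26]
Merge: [1, 23, 28] + [12, 12, 26] -> [1, 12, 12, 23, 26, 28]

Final sorted array: [1, 12, 12, 23, 26, 28]

The merge sort proceeds by recursively splitting the array and merging sorted halves.
After all merges, the sorted array is [1, 12, 12, 23, 26, 28].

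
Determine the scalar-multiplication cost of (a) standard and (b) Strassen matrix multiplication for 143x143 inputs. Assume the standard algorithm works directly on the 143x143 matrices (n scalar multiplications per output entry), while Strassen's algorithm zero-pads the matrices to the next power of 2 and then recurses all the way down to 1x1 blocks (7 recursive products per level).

Matrix multiplication for 143x143 matrices:

Strassen's algorithm requires power-of-2 dimensions. Pad 143x143 to 256x256 (next power of 2).

Standard algorithm: 143^3 = 2924207 multiplications
Strassen's algorithm: 7^(log2(256)) = 7^8 = 5764801 multiplications
Difference: 2924207 - 5764801 = -2840594 (Strassen uses MORE here due to padding overhead — for small or just-over-power-of-2 n, padding can outweigh the per-level savings)

Standard: 2924207 multiplications (143^3). Strassen: 5764801 multiplications (7^8, after padding to 256x256). Strassen reduces 8 recursive multiplications to 7 at each level.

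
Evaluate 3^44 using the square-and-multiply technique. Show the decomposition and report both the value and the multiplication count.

Computing 3^44 by squaring (build up from 3^1; each line after the first costs one multiplication):

3^1 = 3
3^2 = (3^1)^2 = 3^2 = 9
3^4 = (3^2)^2 = 9^2 = 81
3^5 = 3 * 3^4 = 3 * 81 = 243
3^10 = (3^5)^2 = 243^2 = 59049
3^11 = 3 * 3^10 = 3 * 59049 = 177147
3^22 = (3^11)^2 = 177147^2 = 31381059609
3^44 = (3^22)^2 = 31381059609^2 = 984770902183611232881

Result: 984770902183611232881
Multiplications needed: 7 (7 lines after 3^1)

3^44 = 984770902183611232881. Using exponentiation by squaring, this requires 7 multiplications. The key idea: if the exponent is even, square the half-power; if odd, multiply by the base once.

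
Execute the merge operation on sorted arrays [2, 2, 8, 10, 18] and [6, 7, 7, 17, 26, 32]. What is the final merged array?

Merging process:

Compare 2 vs 6: take 2 from left. Merged: [2]
Compare 2 vs 6: take 2 from left. Merged: [2, 2]
Compare 8 vs 6: take 6 from right. Merged: [2, 2, 6]
Compare 8 vs 7: take 7 from right. Merged: [2, 2, 6, 7]
Compare 8 vs 7: take 7 from right. Merged: [2, 2, 6, 7, 7]
Compare 8 vs 17: take 8 from left. Merged: [2, 2, 6, 7, 7, 8]
Compare 10 vs 17: take 10 from left. Merged: [2, 2, 6, 7, 7, 8, 10]
Compare 18 vs 17: take 17 from right. Merged: [2, 2, 6, 7, 7, 8, 10, 17]
Compare 18 vs 26: take 18 from left. Merged: [2, 2, 6, 7, 7, 8, 10, 17, 18]
Append remaining from right: [26, 32]. Merged: [2, 2, 6, 7, 7, 8, 10, 17, 18, 26, 32]

Final merged array: [2, 2, 6, 7, 7, 8, 10, 17, 18, 26, 32]
Total comparisons: 9

The merged array is [2, 2, 6, 7, 7, 8, 10, 17, 18, 26, 32], requiring 9 comparisons. The merge step runs in O(n) time where n is the total number of elements.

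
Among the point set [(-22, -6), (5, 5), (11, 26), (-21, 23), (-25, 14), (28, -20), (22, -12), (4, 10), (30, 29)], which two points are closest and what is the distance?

Computing all pairwise distances among 9 points:

d((-22, -6), (5, 5)) = 29.1548
d((-22, -6), (11, 26)) = 45.9674
d((-22, -6), (-21, 23)) = 29.0172
d((-22, -6), (-25, 14)) = 20.2237
d((-22, -6), (28, -20)) = 51.923
d((-22, -6), (22, -12)) = 44.4072
d((-22, -6), (4, 10)) = 30.5287
d((-22, -6), (30, 29)) = 62.6817
d((5, 5), (11, 26)) = 21.8403
d((5, 5), (-21, 23)) = 31.6228
d((5, 5), (-25, 14)) = 31.3209
d((5, 5), (28, -20)) = 33.9706
d((5, 5), (22, -12)) = 24.0416
d((5, 5), (4, 10)) = 5.099 <-- minimum
d((5, 5), (30, 29)) = 34.6554
d((11, 26), (-21, 23)) = 32.1403
d((11, 26), (-25, 14)) = 37.9473
d((11, 26), (28, -20)) = 49.0408
d((11, 26), (22, -12)) = 39.5601
d((11, 26), (4, 10)) = 17.4642
d((11, 26), (30, 29)) = 19.2354
d((-21, 23), (-25, 14)) = 9.8489
d((-21, 23), (28, -20)) = 65.192
d((-21, 23), (22, -12)) = 55.4437
d((-21, 23), (4, 10)) = 28.178
d((-21, 23), (30, 29)) = 51.3517
d((-25, 14), (28, -20)) = 62.9682
d((-25, 14), (22, -12)) = 53.7122
d((-25, 14), (4, 10)) = 29.2746
d((-25, 14), (30, 29)) = 57.0088
d((28, -20), (22, -12)) = 10.0
d((28, -20), (4, 10)) = 38.4187
d((28, -20), (30, 29)) = 49.0408
d((22, -12), (4, 10)) = 28.4253
d((22, -12), (30, 29)) = 41.7732
d((4, 10), (30, 29)) = 32.2025

Closest pair: (5, 5) and (4, 10) with distance 5.099

The closest pair is (5, 5) and (4, 10) with Euclidean distance 5.099. For 9 points, brute-force pairwise comparison is shown above. For large n, the divide-and-conquer algorithm (sort by x, recurse on halves, check the dividing strip) achieves O(n log n).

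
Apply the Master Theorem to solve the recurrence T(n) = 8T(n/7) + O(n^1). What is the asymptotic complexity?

Master Theorem for T(n) = 8T(n/7) + O(n^1):

a = 8, b = 7, c = 1
log_b(a) = log_7(8) = 1.0686

Case 1: c = 1 < log_7(8) = 1.0686
T(n) = O(n^(log_7 8))

For T(n) = 8T(n/7) + O(n^1): log_7(8) = 1.0686. This is Case 1 of the Master Theorem (c < log_b(a), work dominated by leaves), giving O(n^(log_7 8)).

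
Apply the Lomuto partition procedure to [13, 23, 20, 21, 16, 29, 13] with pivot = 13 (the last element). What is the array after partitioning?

Lomuto partition with pivot = 13:

Initial array: [13, 23, 20, 21, 16, 29, 13]

arr[0]=13 <= 13: swap with position 0, array becomes [13, 23, 20, 21, 16, 29, 13]
arr[1]=23 > 13: no swap
arr[2]=20 > 13: no swap
arr[3]=21 > 13: no swap
arr[4]=16 > 13: no swap
arr[5]=29 > 13: no swap

Place pivot at position 1: [13, 13, 20, 21, 16, 29, 23]
Pivot position: 1

After partitioning with pivot 13, the array becomes [13, 13, 20, 21, 16, 29, 23]. The pivot is placed at index 1. All elements to the left of the pivot are <= 13, and all elements to the right are > 13.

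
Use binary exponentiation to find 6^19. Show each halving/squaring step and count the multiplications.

Computing 6^19 by squaring (build up from 6^1; each line after the first costs one multiplication):

6^1 = 6
6^2 = (6^1)^2 = 6^2 = 36
6^4 = (6^2)^2 = 36^2 = 1296
6^8 = (6^4)^2 = 1296^2 = 1679616
6^9 = 6 * 6^8 = 6 * 1679616 = 10077696
6^18 = (6^9)^2 = 10077696^2 = 101559956668416
6^19 = 6 * 6^18 = 6 * 101559956668416 = 609359740010496

Result: 609359740010496
Multiplications needed: 6 (6 lines after 6^1)

6^19 = 609359740010496. Using exponentiation by squaring, this requires 6 multiplications. The key idea: if the exponent is even, square the half-power; if odd, multiply by the base once.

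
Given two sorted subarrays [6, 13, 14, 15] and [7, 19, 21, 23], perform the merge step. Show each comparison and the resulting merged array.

Merging process:

Compare 6 vs 7: take 6 from left. Merged: [6]
Compare 13 vs 7: take 7 from right. Merged: [6, 7]
Compare 13 vs 19: take 13 from left. Merged: [6, 7, 13]
Compare 14 vs 19: take 14 from left. Merged: [6, 7, 13, 14]
Compare 15 vs 19: take 15 from left. Merged: [6, 7, 13, 14, 15]
Append remaining from right: [19, 21, 23]. Merged: [6, 7, 13, 14, 15, 19, 21, 23]

Final merged array: [6, 7, 13, 14, 15, 19, 21, 23]
Total comparisons: 5

The merged array is [6, 7, 13, 14, 15, 19, 21, 23], requiring 5 comparisons. The merge step runs in O(n) time where n is the total number of elements.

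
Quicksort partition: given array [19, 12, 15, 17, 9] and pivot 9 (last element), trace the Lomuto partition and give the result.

Lomuto partition with pivot = 9:

Initial array: [19, 12, 15, 17, 9]

arr[0]=19 > 9: no swap
arr[1]=12 > 9: no swap
arr[2]=15 > 9: no swap
arr[3]=17 > 9: no swap

Place pivot at position 0: [9, 12, 15, 17, 19]
Pivot position: 0

After partitioning with pivot 9, the array becomes [9, 12, 15, 17, 19]. The pivot is placed at index 0. All elements to the left of the pivot are <= 9, and all elements to the right are > 9.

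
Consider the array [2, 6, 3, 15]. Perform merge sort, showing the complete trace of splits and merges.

Merge sort trace:

Split: [2, 6, 3, 15] -> [2, 6] and [3, 15]
  Split: [2, 6] -> [2] and [6]
  Merge: [2] + [6] -> [2, 6]
  Split: [3, 15] -> [3] and [15]
  Merge: [3] + [15] -> [3, 15]
Merge: [2, 6] + [3, 15] -> [2, 3, 6, 15]

Final sorted array: [2, 3, 6, 15]

The merge sort proceeds by recursively splitting the array and merging sorted halves.
After all merges, the sorted array is [2, 3, 6, 15].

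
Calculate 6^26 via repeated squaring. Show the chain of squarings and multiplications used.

Computing 6^26 by squaring (build up from 6^1; each line after the first costs one multiplication):

6^1 = 6
6^2 = (6^1)^2 = 6^2 = 36
6^3 = 6 * 6^2 = 6 * 36 = 216
6^6 = (6^3)^2 = 216^2 = 46656
6^12 = (6^6)^2 = 46656^2 = 2176782336
6^13 = 6 * 6^12 = 6 * 2176782336 = 13060694016
6^26 = (6^13)^2 = 13060694016^2 = 170581728179578208256

Result: 170581728179578208256
Multiplications needed: 6 (6 lines after 6^1)

6^26 = 170581728179578208256. Using exponentiation by squaring, this requires 6 multiplications. The key idea: if the exponent is even, square the half-power; if odd, multiply by the base once.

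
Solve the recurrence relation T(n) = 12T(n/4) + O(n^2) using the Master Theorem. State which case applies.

Master Theorem for T(n) = 12T(n/4) + O(n^2):

a = 12, b = 4, c = 2
log_b(a) = log_4(12) = 1.7925

Case 3: c = 2 > log_4(12) = 1.7925
T(n) = O(n^2) = O(n^2)

For T(n) = 12T(n/4) + O(n^2): log_4(12) = 1.7925. This is Case 3 of the Master Theorem (c > log_b(a), work dominated by root), giving O(n^2).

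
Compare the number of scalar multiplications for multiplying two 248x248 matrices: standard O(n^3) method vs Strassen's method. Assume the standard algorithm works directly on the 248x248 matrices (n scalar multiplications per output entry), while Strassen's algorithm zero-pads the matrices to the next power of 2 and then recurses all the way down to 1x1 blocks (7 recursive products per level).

Matrix multiplication for 248x248 matrices:

Strassen's algorithm requires power-of-2 dimensions. Pad 248x248 to 256x256 (next power of 2).

Standard algorithm: 248^3 = 15252992 multiplications
Strassen's algorithm: 7^(log2(256)) = 7^8 = 5764801 multiplications
Savings: 15252992 - 5764801 = 9488191 multiplications

Standard: 15252992 multiplications (248^3). Strassen: 5764801 multiplications (7^8, after padding to 256x256). Strassen reduces 8 recursive multiplications to 7 at each level.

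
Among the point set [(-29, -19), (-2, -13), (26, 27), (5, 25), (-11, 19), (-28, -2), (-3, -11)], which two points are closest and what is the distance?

Computing all pairwise distances among 7 points:

d((-29, -19), (-2, -13)) = 27.6586
d((-29, -19), (26, 27)) = 71.7008
d((-29, -19), (5, 25)) = 55.6058
d((-29, -19), (-11, 19)) = 42.0476
d((-29, -19), (-28, -2)) = 17.0294
d((-29, -19), (-3, -11)) = 27.2029
d((-2, -13), (26, 27)) = 48.8262
d((-2, -13), (5, 25)) = 38.6394
d((-2, -13), (-11, 19)) = 33.2415
d((-2, -13), (-28, -2)) = 28.2312
d((-2, -13), (-3, -11)) = 2.2361 <-- minimum
d((26, 27), (5, 25)) = 21.095
d((26, 27), (-11, 19)) = 37.855
d((26, 27), (-28, -2)) = 61.2944
d((26, 27), (-3, -11)) = 47.8017
d((5, 25), (-11, 19)) = 17.088
d((5, 25), (-28, -2)) = 42.638
d((5, 25), (-3, -11)) = 36.8782
d((-11, 19), (-28, -2)) = 27.0185
d((-11, 19), (-3, -11)) = 31.0483
d((-28, -2), (-3, -11)) = 26.5707

Closest pair: (-2, -13) and (-3, -11) with distance 2.2361

The closest pair is (-2, -13) and (-3, -11) with Euclidean distance 2.2361. For 7 points, brute-force pairwise comparison is shown above. For large n, the divide-and-conquer algorithm (sort by x, recurse on halves, check the dividing strip) achieves O(n log n).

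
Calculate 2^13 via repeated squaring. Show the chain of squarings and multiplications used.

Computing 2^13 by squaring (build up from 2^1; each line after the first costs one multiplication):

2^1 = 2
2^2 = (2^1)^2 = 2^2 = 4
2^3 = 2 * 2^2 = 2 * 4 = 8
2^6 = (2^3)^2 = 8^2 = 64
2^12 = (2^6)^2 = 64^2 = 4096
2^13 = 2 * 2^12 = 2 * 4096 = 8192

Result: 8192
Multiplications needed: 5 (5 lines after 2^1)

2^13 = 8192. Using exponentiation by squaring, this requires 5 multiplications. The key idea: if the exponent is even, square the half-power; if odd, multiply by the base once.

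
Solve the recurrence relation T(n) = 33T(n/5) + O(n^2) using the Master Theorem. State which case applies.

Master Theorem for T(n) = 33T(n/5) + O(n^2):

a = 33, b = 5, c = 2
log_b(a) = log_5(33) = 2.1725

Case 1: c = 2 < log_5(33) = 2.1725
T(n) = O(n^(log_5 33))

For T(n) = 33T(n/5) + O(n^2): log_5(33) = 2.1725. This is Case 1 of the Master Theorem (c < log_b(a), work dominated by leaves), giving O(n^(log_5 33)).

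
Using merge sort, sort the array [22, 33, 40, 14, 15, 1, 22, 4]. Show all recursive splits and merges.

Merge sort trace:

Split: [22, 33, 40, 14, 15, 1, 22, 4] -> [22, 33, 40, 14] and [15, 1, 22, 4]
  Split: [22, 33, 40, 14] -> [22, 33] and [40, 14]
    Split: [22, 33] -> [22] and [33]
    Merge: [22] + [33] -> [22, 33]
    Split: [40, 14] -> [40] and [14]
    Merge: [40] + [14] -> [14, 40]
  Merge: [22, 33] + [14, 40] -> [14, 22, 33, 40]
  Split: [15, 1, 22, 4] -> [15, 1] and [22, 4]
    Split: [15, 1] -> [15] and [1]
    Merge: [15] + [1] -> [1, 15]
    Split: [22, 4] -> [22] and [4]
    Merge: [22] + [4] -> [4, 22]
  Merge: [1, 15] + [4, 22] -> [1, 4, 15, 22]
Merge: [14, 22, 33, 40] + [1, 4, 15, 22] -> [1, 4, 14, 15, 22, 22, 33, 40]

Final sorted array: [1, 4, 14, 15, 22, 22, 33, 40]

The merge sort proceeds by recursively splitting the array and merging sorted halves.
After all merges, the sorted array is [1, 4, 14, 15, 22, 22, 33, 40].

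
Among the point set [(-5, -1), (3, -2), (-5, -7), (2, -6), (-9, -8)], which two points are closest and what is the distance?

Computing all pairwise distances among 5 points:

d((-5, -1), (3, -2)) = 8.0623
d((-5, -1), (-5, -7)) = 6.0
d((-5, -1), (2, -6)) = 8.6023
d((-5, -1), (-9, -8)) = 8.0623
d((3, -2), (-5, -7)) = 9.434
d((3, -2), (2, -6)) = 4.1231 <-- minimum
d((3, -2), (-9, -8)) = 13.4164
d((-5, -7), (2, -6)) = 7.0711
d((-5, -7), (-9, -8)) = 4.1231 <-- minimum
d((2, -6), (-9, -8)) = 11.1803

Minimum distance: 4.1231 (tie among 2 pairs: (3, -2) and (2, -6); (-5, -7) and (-9, -8))

The minimum Euclidean distance is 4.1231. There is a tie: 2 pairs achieve this minimum — (3, -2) and (2, -6); (-5, -7) and (-9, -8). Any of these is a valid closest pair. For 5 points, brute-force pairwise comparison is shown above. For large n, the divide-and-conquer algorithm (sort by x, recurse on halves, check the dividing strip) achieves O(n log n).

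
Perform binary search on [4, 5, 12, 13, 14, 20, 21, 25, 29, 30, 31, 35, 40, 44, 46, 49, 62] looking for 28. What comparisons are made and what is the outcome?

Binary search for 28 in [4, 5, 12, 13, 14, 20, 21, 25, 29, 30, 31, 35, 40, 44, 46, 49, 62]:

lo=0, hi=16, mid=8, arr[mid]=29 -> 29 > 28, search left half
lo=0, hi=7, mid=3, arr[mid]=13 -> 13 < 28, search right half
lo=4, hi=7, mid=5, arr[mid]=20 -> 20 < 28, search right half
lo=6, hi=7, mid=6, arr[mid]=21 -> 21 < 28, search right half
lo=7, hi=7, mid=7, arr[mid]=25 -> 25 < 28, search right half
lo=8 > hi=7, target 28 not found

Binary search determines that 28 is not in the array after 5 comparisons. The search space was exhausted without finding the target.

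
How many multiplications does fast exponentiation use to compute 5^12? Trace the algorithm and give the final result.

Computing 5^12 by squaring (build up from 5^1; each line after the first costs one multiplication):

5^1 = 5
5^2 = (5^1)^2 = 5^2 = 25
5^3 = 5 * 5^2 = 5 * 25 = 125
5^6 = (5^3)^2 = 125^2 = 15625
5^12 = (5^6)^2 = 15625^2 = 244140625

Result: 244140625
Multiplications needed: 4 (4 lines after 5^1)

5^12 = 244140625. Using exponentiation by squaring, this requires 4 multiplications. The key idea: if the exponent is even, square the half-power; if odd, multiply by the base once.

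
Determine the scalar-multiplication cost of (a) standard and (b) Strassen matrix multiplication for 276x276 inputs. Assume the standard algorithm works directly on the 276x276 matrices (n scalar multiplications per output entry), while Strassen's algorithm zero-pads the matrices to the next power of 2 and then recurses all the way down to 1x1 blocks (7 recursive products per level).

Matrix multiplication for 276x276 matrices:

Strassen's algorithm requires power-of-2 dimensions. Pad 276x276 to 512x512 (next power of 2).

Standard algorithm: 276^3 = 21024576 multiplications
Strassen's algorithm: 7^(log2(512)) = 7^9 = 40353607 multiplications
Difference: 21024576 - 40353607 = -19329031 (Strassen uses MORE here due to padding overhead — for small or just-over-power-of-2 n, padding can outweigh the per-level savings)

Standard: 21024576 multiplications (276^3). Strassen: 40353607 multiplications (7^9, after padding to 512x512). Strassen reduces 8 recursive multiplications to 7 at each level.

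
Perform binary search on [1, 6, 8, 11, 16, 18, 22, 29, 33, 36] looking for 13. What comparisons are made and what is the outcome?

Binary search for 13 in [1, 6, 8, 11, 16, 18, 22, 29, 33, 36]:

lo=0, hi=9, mid=4, arr[mid]=16 -> 16 > 13, search left half
lo=0, hi=3, mid=1, arr[mid]=6 -> 6 < 13, search right half
lo=2, hi=3, mid=2, arr[mid]=8 -> 8 < 13, search right half
lo=3, hi=3, mid=3, arr[mid]=11 -> 11 < 13, search right half
lo=4 > hi=3, target 13 not found

Binary search determines that 13 is not in the array after 4 comparisons. The search space was exhausted without finding the target.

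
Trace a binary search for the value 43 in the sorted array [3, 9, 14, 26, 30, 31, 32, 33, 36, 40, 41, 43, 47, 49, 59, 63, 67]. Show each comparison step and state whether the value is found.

Binary search for 43 in [3, 9, 14, 26, 30, 31, 32, 33, 36, 40, 41, 43, 47, 49, 59, 63, 67]:

lo=0, hi=16, mid=8, arr[mid]=36 -> 36 < 43, search right half
lo=9, hi=16, mid=12, arr[mid]=47 -> 47 > 43, search left half
lo=9, hi=11, mid=10, arr[mid]=41 -> 41 < 43, search right half
lo=11, hi=11, mid=11, arr[mid]=43 -> Found target at index 11!

Binary search finds 43 at index 11 after 4 comparisons. The search repeatedly halves the search space by comparing with the middle element.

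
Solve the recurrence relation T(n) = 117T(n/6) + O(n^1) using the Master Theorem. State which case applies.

Master Theorem for T(n) = 117T(n/6) + O(n^1):

a = 117, b = 6, c = 1
log_b(a) = log_6(117) = 2.6578

Case 1: c = 1 < log_6(117) = 2.6578
T(n) = O(n^(log_6 117))

For T(n) = 117T(n/6) + O(n^1): log_6(117) = 2.6578. This is Case 1 of the Master Theorem (c < log_b(a), work dominated by leaves), giving O(n^(log_6 117)).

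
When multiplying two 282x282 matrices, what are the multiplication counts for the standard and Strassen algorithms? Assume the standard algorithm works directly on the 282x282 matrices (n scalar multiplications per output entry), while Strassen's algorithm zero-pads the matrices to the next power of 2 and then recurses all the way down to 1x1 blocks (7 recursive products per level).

Matrix multiplication for 282x282 matrices:

Strassen's algorithm requires power-of-2 dimensions. Pad 282x282 to 512x512 (next power of 2).

Standard algorithm: 282^3 = 22425768 multiplications
Strassen's algorithm: 7^(log2(512)) = 7^9 = 40353607 multiplications
Difference: 22425768 - 40353607 = -17927839 (Strassen uses MORE here due to padding overhead — for small or just-over-power-of-2 n, padding can outweigh the per-level savings)

Standard: 22425768 multiplications (282^3). Strassen: 40353607 multiplications (7^9, after padding to 512x512). Strassen reduces 8 recursive multiplications to 7 at each level.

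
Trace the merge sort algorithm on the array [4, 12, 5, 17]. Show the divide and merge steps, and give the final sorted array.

Merge sort trace:

Split: [4, 12, 5, 17] -> [4, 12] and [5, 17]
  Split: [4, 12] -> [4] and [12]
  Merge: [4] + [12] -> [4, 12]
  Split: [5, 17] -> [5] and [17]
  Merge: [5] + [17] -> [5, 17]
Merge: [4, 12] + [5, 17] -> [4, 5, 12, 17]

Final sorted array: [4, 5, 12, 17]

The merge sort proceeds by recursively splitting the array and merging sorted halves.
After all merges, the sorted array is [4, 5, 12, 17].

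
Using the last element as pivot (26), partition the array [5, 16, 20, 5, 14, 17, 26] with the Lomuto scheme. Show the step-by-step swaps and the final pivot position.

Lomuto partition with pivot = 26:

Initial array: [5, 16, 20, 5, 14, 17, 26]

arr[0]=5 <= 26: swap with position 0, array becomes [5, 16, 20, 5, 14, 17, 26]
arr[1]=16 <= 26: swap with position 1, array becomes [5, 16, 20, 5, 14, 17, 26]
arr[2]=20 <= 26: swap with position 2, array becomes [5, 16, 20, 5, 14, 17, 26]
arr[3]=5 <= 26: swap with position 3, array becomes [5, 16, 20, 5, 14, 17, 26]
arr[4]=14 <= 26: swap with position 4, array becomes [5, 16, 20, 5, 14, 17, 26]
arr[5]=17 <= 26: swap with position 5, array becomes [5, 16, 20, 5, 14, 17, 26]

Place pivot at position 6: [5, 16, 20, 5, 14, 17, 26]
Pivot position: 6

After partitioning with pivot 26, the array becomes [5, 16, 20, 5, 14, 17, 26]. The pivot is placed at index 6. All elements to the left of the pivot are <= 26, and all elements to the right are > 26.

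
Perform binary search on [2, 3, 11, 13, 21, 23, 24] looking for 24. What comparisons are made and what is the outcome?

Binary search for 24 in [2, 3, 11, 13, 21, 23, 24]:

lo=0, hi=6, mid=3, arr[mid]=13 -> 13 < 24, search right half
lo=4, hi=6, mid=5, arr[mid]=23 -> 23 < 24, search right half
lo=6, hi=6, mid=6, arr[mid]=24 -> Found target at index 6!

Binary search finds 24 at index 6 after 3 comparisons. The search repeatedly halves the search space by comparing with the middle element.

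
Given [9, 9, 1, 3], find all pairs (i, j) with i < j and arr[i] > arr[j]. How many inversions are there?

Finding inversions in [9, 9, 1, 3]:

(0, 2): arr[0]=9 > arr[2]=1
(0, 3): arr[0]=9 > arr[3]=3
(1, 2): arr[1]=9 > arr[2]=1
(1, 3): arr[1]=9 > arr[3]=3

Total inversions: 4

The array has 4 inversion(s): (0,2), (0,3), (1,2), (1,3). Each pair (i,j) satisfies i < j and arr[i] > arr[j].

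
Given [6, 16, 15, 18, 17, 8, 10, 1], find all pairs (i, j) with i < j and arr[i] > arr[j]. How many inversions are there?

Finding inversions in [6, 16, 15, 18, 17, 8, 10, 1]:

(0, 7): arr[0]=6 > arr[7]=1
(1, 2): arr[1]=16 > arr[2]=15
(1, 5): arr[1]=16 > arr[5]=8
(1, 6): arr[1]=16 > arr[6]=10
(1, 7): arr[1]=16 > arr[7]=1
(2, 5): arr[2]=15 > arr[5]=8
(2, 6): arr[2]=15 > arr[6]=10
(2, 7): arr[2]=15 > arr[7]=1
(3, 4): arr[3]=18 > arr[4]=17
(3, 5): arr[3]=18 > arr[5]=8
(3, 6): arr[3]=18 > arr[6]=10
(3, 7): arr[3]=18 > arr[7]=1
(4, 5): arr[4]=17 > arr[5]=8
(4, 6): arr[4]=17 > arr[6]=10
(4, 7): arr[4]=17 > arr[7]=1
(5, 7): arr[5]=8 > arr[7]=1
(6, 7): arr[6]=10 > arr[7]=1

Total inversions: 17

The array has 17 inversion(s): (0,7), (1,2), (1,5), (1,6), (1,7), (2,5), (2,6), (2,7), (3,4), (3,5), (3,6), (3,7), (4,5), (4,6), (4,7), (5,7), (6,7). Each pair (i,j) satisfies i < j and arr[i] > arr[j].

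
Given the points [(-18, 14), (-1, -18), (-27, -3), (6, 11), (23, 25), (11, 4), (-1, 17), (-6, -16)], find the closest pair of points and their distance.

Computing all pairwise distances among 8 points:

d((-18, 14), (-1, -18)) = 36.2353
d((-18, 14), (-27, -3)) = 19.2354
d((-18, 14), (6, 11)) = 24.1868
d((-18, 14), (23, 25)) = 42.45
d((-18, 14), (11, 4)) = 30.6757
d((-18, 14), (-1, 17)) = 17.2627
d((-18, 14), (-6, -16)) = 32.311
d((-1, -18), (-27, -3)) = 30.0167
d((-1, -18), (6, 11)) = 29.8329
d((-1, -18), (23, 25)) = 49.2443
d((-1, -18), (11, 4)) = 25.0599
d((-1, -18), (-1, 17)) = 35.0
d((-1, -18), (-6, -16)) = 5.3852 <-- minimum
d((-27, -3), (6, 11)) = 35.8469
d((-27, -3), (23, 25)) = 57.3062
d((-27, -3), (11, 4)) = 38.6394
d((-27, -3), (-1, 17)) = 32.8024
d((-27, -3), (-6, -16)) = 24.6982
d((6, 11), (23, 25)) = 22.0227
d((6, 11), (11, 4)) = 8.6023
d((6, 11), (-1, 17)) = 9.2195
d((6, 11), (-6, -16)) = 29.5466
d((23, 25), (11, 4)) = 24.1868
d((23, 25), (-1, 17)) = 25.2982
d((23, 25), (-6, -16)) = 50.2195
d((11, 4), (-1, 17)) = 17.6918
d((11, 4), (-6, -16)) = 26.2488
d((-1, 17), (-6, -16)) = 33.3766

Closest pair: (-1, -18) and (-6, -16) with distance 5.3852

The closest pair is (-1, -18) and (-6, -16) with Euclidean distance 5.3852. For 8 points, brute-force pairwise comparison is shown above. For large n, the divide-and-conquer algorithm (sort by x, recurse on halves, check the dividing strip) achieves O(n log n).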